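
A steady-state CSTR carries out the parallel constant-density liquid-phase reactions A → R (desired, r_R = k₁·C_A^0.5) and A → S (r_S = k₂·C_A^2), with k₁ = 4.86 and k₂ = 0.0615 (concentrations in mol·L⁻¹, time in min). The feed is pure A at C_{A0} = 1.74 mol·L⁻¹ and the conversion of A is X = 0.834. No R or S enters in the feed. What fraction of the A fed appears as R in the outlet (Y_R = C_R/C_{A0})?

Exit C_A = C_{A0}(1−X) = 1.74×0.166 = 0.2888 mol·L⁻¹.
A CSTR operates uniformly at the exit composition, giving r_R = 2.612 and r_S = 0.005131 (each k·C_A^n at C_A = 0.2888).
Fraction of consumed A going to R: r_R/(r_R+r_S) = 0.9980.
C_R = 0.9980·C_{A0}·X = 0.9980×1.74×0.834 = 1.45 mol·L⁻¹; Y_R = C_R/C_{A0} = 0.832.

0.832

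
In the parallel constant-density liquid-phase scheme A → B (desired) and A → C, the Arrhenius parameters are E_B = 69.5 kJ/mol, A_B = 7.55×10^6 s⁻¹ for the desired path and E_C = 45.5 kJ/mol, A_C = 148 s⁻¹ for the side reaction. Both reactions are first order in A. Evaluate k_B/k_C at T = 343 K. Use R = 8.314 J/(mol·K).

11.3

k_B/k_C = (A_B/A_C)·exp[−(E_B−E_C)/(RT)] = (A_B/A_C)·exp[(E_C−E_B)/(RT)].
(E_C−E_B)/(RT) = (45.5−69.5)×10³/(8.314×343) = -24000/2852 = -8.416.
k_B/k_C = (7.55×10^6/148)·exp(-8.416) = 51014 × 2.213×10^-4 = 11.3.
Since E_B > E_C, raising the temperature improves selectivity toward B.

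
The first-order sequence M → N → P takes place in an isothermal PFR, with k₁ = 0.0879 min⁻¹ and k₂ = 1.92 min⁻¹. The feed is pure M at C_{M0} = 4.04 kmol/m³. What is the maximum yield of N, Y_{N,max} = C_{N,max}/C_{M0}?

For a first-order series the maximum intermediate yield is C_{N,max}/C_{M0} = (k₁/k₂)^[k₂/(k₂−k₁)].
= (0.0879/1.92)^(1.92/(1.92−0.0879)) = (0.04578)^(1.048) = 0.03948.

0.0395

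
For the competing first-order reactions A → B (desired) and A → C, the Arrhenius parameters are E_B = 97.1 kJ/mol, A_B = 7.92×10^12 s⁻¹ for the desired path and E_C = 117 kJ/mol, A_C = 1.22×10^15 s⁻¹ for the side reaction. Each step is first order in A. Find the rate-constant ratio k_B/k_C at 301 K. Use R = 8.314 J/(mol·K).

18.4

Since both paths have the same order in A, the concentration cancels and S_{B/C} = k_B/k_C = (A_B/A_C)·exp[(E_C−E_B)/(RT)].
(E_C−E_B)/(RT) = (117−97.1)×10³/(8.314×301) = 19900/2503 = 7.952.
k_B/k_C = (7.92×10^12/1.22×10^15)·exp(7.952) = 0.006492 × 2841 = 18.4.
Since E_B < E_C, lowering the temperature improves selectivity toward B.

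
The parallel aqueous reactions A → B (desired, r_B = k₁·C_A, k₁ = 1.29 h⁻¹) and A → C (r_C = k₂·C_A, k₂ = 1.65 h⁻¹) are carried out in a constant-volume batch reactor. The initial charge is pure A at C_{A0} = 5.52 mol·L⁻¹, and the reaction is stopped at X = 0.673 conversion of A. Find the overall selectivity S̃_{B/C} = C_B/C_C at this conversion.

C_A = C_{A0}(1−X) = 1.805 mol·L⁻¹.
Both paths are first order in A, so the instantaneous fraction to B is constant: dC_B/d(−C_A) = k₁/(k₁+k₂) = 0.4388.
C_B = 0.4388·(C_{A0}−C_A) = 0.4388×3.715 = 1.63 mol·L⁻¹.
C_C = (C_{A0}−C_A)−C_B = 2.085 mol·L⁻¹; S̃_{B/C} = 1.630/2.085 = 0.782.

0.782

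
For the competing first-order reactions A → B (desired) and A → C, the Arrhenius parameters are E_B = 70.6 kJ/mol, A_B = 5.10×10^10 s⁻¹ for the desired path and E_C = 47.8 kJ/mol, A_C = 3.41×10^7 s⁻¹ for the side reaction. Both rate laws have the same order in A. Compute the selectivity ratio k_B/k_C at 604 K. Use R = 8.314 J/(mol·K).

Since both paths have the same order in A, the concentration cancels and S_{B/C} = k_B/k_C = (A_B/A_C)·exp[(E_C−E_B)/(RT)].
(E_C−E_B)/(RT) = (47.8−70.6)×10³/(8.314×604) = -22800/5022 = -4.540.
k_B/k_C = (5.10×10^10/3.41×10^7)·exp(-4.540) = 1496 × 0.01067 = 16.0.
Since E_B > E_C, raising the temperature improves selectivity toward B.

16.0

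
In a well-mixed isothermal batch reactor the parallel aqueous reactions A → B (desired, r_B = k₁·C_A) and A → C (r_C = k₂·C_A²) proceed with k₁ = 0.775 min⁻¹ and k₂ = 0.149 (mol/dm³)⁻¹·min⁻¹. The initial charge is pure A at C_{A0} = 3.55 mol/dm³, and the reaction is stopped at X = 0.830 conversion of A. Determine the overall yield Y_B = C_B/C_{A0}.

0.601

C_A = C_{A0}(1−X) = 0.6035 mol/dm³.
Along a PFR/batch, dC_B/dC_A = −r_B/(r_B+r_C) = −k₁/(k₁+k₂·C_A).
Integrating from C_{A0} to C_A: C_B = (0.775/0.149)·ln[(0.775+0.149·3.55)/(0.775+0.149·0.604)] = 5.201·ln(1.304/0.8649) = 2.135 mol/dm³.
Y_B = C_B/C_{A0} = 2.135/3.55 = 0.601.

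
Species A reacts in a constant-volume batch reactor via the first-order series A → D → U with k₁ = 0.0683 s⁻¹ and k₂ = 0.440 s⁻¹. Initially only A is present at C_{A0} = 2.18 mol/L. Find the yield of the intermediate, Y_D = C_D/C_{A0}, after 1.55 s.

Solving the coupled first-order balances gives C_D(t) = [k₁/(k₂−k₁)]·C_{A0}·(e^(−k₁t) − e^(−k₂t)).
e^(−k₁t) = e^(−0.0683×1.55) = e^(−0.1059) = 0.8995; e^(−k₂t) = e^(−0.6820) = 0.5056.
C_D = 0.0683×2.18/(0.440−0.0683) × (0.8995−0.5056) = 0.4006×0.3939 = 0.1578 mol/L.
Y_D = C_D/C_{A0} = 0.1578/2.18 = 0.0724.

0.0724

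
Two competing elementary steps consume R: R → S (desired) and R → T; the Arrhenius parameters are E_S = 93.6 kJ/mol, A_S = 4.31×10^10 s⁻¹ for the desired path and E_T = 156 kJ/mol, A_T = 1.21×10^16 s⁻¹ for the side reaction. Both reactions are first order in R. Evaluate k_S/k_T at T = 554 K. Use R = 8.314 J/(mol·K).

k_S/k_T = (A_S/A_T)·exp[−(E_S−E_T)/(RT)] = (A_S/A_T)·exp[(E_T−E_S)/(RT)].
(E_T−E_S)/(RT) = (156−93.6)×10³/(8.314×554) = 62400/4606 = 13.55.
k_S/k_T = (4.31×10^10/1.21×10^16)·exp(13.55) = 3.562×10^-6 × 7.650×10^5 = 2.73.
Since E_S < E_T, lowering the temperature improves selectivity toward S.

2.73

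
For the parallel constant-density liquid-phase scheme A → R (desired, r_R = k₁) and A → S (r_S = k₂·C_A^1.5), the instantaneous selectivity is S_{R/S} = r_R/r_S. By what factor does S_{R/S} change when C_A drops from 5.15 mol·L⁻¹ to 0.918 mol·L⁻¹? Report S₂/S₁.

13.3

S_{R/S} = (k₁/k₂)·C_A^-1.5, so S₂/S₁ = (C_{A,2}/C_{A,1})^-1.5.
= (0.918/5.15)^(-1.5) = (0.1783)^(-1.5) = 13.3.
Selectivity toward R rises as C_A falls — low-concentration operation is favoured.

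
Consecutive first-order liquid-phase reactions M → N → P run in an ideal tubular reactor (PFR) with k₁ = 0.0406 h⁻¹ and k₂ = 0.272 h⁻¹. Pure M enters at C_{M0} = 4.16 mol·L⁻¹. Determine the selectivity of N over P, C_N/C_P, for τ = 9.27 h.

0.513

The intermediate concentration in a first-order A→B→C sequence is C_N = k₁C_{M0}(e^(−k₁τ) − e^(−k₂τ))/(k₂−k₁).
e^(−k₁τ) = e^(−0.0406×9.27) = e^(−0.3764) = 0.6864; e^(−k₂τ) = e^(−2.521) = 0.08034.
C_N = 0.0406×4.16/(0.272−0.0406) × (0.6864−0.08034) = 0.7299×0.6060 = 0.4423 mol·L⁻¹.
C_M = C_{M0}e^(−k₁τ) = 2.855 mol·L⁻¹, so C_P = C_{M0}−C_M−C_N = 0.8624 mol·L⁻¹; C_N/C_P = 0.513.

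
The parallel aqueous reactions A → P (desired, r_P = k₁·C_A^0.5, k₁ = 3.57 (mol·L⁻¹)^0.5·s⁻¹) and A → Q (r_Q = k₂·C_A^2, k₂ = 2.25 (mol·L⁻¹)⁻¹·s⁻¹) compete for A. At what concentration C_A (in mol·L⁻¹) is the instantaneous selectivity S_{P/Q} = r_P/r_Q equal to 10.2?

0.289 mol·L⁻¹

S_{P/Q} = (k₁/k₂)·C_A^-1.5 ⇒ C_A = (S·k₂/k₁)^(1/(-1.5)).
= (10.2×2.25/3.57)^(-0.6667) = (6.429)^(-0.6667) = 0.289 mol·L⁻¹.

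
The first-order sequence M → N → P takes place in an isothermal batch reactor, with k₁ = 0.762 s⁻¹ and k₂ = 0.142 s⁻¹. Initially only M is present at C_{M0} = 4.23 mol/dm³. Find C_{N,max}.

At the optimum, C_{N,max}/C_{M0} = (k₁/k₂)^[k₂/(k₂−k₁)].
= (0.762/0.142)^(0.142/(0.142−0.762)) = (5.366)^(-0.2290) = 0.6806.
C_{N,max} = 0.6806×4.23 = 2.88 mol/dm³.

2.88 mol/dm³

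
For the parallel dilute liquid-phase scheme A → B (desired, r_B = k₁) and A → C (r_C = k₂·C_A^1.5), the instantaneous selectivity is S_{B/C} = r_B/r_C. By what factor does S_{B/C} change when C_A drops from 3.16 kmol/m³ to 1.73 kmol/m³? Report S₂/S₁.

2.47

S_{B/C} = (k₁/k₂)·C_A^-1.5, so S₂/S₁ = (C_{A,2}/C_{A,1})^-1.5.
= (1.73/3.16)^(-1.5) = (0.5475)^(-1.5) = 2.47.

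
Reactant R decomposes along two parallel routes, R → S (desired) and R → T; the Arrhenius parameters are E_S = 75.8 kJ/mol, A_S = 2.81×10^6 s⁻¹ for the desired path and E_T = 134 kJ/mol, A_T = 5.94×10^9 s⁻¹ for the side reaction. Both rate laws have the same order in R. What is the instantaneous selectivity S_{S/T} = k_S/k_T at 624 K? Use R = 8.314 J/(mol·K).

Since both paths have the same order in R, the concentration cancels and S_{S/T} = k_S/k_T = (A_S/A_T)·exp[(E_T−E_S)/(RT)].
(E_T−E_S)/(RT) = (134−75.8)×10³/(8.314×624) = 58200/5188 = 11.22.
k_S/k_T = (2.81×10^6/5.94×10^9)·exp(11.22) = 4.731×10^-4 × 74484 = 35.2.
Since E_S < E_T, lowering the temperature improves selectivity toward S.

35.2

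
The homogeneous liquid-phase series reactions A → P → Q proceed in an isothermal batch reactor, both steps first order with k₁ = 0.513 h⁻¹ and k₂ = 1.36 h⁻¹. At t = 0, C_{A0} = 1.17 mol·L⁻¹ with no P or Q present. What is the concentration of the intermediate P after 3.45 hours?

Solving the coupled first-order balances gives C_P(t) = [k₁/(k₂−k₁)]·C_{A0}·(e^(−k₁t) − e^(−k₂t)).
e^(−k₁t) = e^(−0.513×3.45) = e^(−1.770) = 0.1704; e^(−k₂t) = e^(−4.692) = 0.009168.
C_P = 0.513×1.17/(1.36−0.513) × (0.1704−0.009168) = 0.7086×0.1612 = 0.1142 mol·L⁻¹.

0.114 mol·L⁻¹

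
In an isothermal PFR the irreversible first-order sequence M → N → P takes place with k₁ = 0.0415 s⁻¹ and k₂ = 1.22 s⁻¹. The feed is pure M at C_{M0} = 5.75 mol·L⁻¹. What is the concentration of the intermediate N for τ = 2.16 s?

Solving the coupled first-order balances gives C_N(τ) = [k₁/(k₂−k₁)]·C_{M0}·(e^(−k₁τ) − e^(−k₂τ)).
e^(−k₁τ) = e^(−0.0415×2.16) = e^(−0.08964) = 0.9143; e^(−k₂τ) = e^(−2.635) = 0.07170.
C_N = 0.0415×5.75/(1.22−0.0415) × (0.9143−0.07170) = 0.2025×0.8426 = 0.1706 mol·L⁻¹.

0.171 mol·L⁻¹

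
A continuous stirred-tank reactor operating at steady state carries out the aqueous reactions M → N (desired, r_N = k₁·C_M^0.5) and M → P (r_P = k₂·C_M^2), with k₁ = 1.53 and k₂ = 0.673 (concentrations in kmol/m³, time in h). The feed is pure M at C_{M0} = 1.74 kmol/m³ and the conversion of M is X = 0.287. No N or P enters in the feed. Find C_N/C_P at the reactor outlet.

1.65

Exit C_M = C_{M0}(1−X) = 1.74×0.713 = 1.241 kmol/m³.
A CSTR operates uniformly at the exit composition, giving r_N = 1.704 and r_P = 1.036 (each k·C_M^n at C_M = 1.241).
Overall selectivity = C_N/C_P = r_Nτ/(r_Pτ) = r_N/r_P = 1.65.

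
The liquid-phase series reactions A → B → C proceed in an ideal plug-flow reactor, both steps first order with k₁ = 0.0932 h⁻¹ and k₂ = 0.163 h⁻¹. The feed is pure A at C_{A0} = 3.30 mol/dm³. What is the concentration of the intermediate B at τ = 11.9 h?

For first-order series with pure A initially, C_B(τ) = k₁C_{A0}/(k₂−k₁)·(e^(−k₁τ) − e^(−k₂τ)).
e^(−k₁τ) = e^(−0.0932×11.9) = e^(−1.109) = 0.3299; e^(−k₂τ) = e^(−1.940) = 0.1437.
C_B = 0.0932×3.30/(0.163−0.0932) × (0.3299−0.1437) = 4.406×0.1861 = 0.8201 mol/dm³.

0.820 mol/dm³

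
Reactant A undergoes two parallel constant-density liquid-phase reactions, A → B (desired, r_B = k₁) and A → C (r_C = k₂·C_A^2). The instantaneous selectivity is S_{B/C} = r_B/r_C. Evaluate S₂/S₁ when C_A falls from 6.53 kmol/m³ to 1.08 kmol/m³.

36.6

S_{B/C} = (k₁/k₂)·C_A^-2, so S₂/S₁ = (C_{A,2}/C_{A,1})^-2.
= (1.08/6.53)^(-2) = (0.1654)^(-2) = 36.6.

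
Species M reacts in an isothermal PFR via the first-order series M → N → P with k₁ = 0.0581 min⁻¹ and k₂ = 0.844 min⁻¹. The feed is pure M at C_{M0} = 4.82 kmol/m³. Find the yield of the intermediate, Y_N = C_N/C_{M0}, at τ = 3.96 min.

The intermediate concentration in a first-order A→B→C sequence is C_N = k₁C_{M0}(e^(−k₁τ) − e^(−k₂τ))/(k₂−k₁).
e^(−k₁τ) = e^(−0.0581×3.96) = e^(−0.2301) = 0.7945; e^(−k₂τ) = e^(−3.342) = 0.03536.
C_N = 0.0581×4.82/(0.844−0.0581) × (0.7945−0.03536) = 0.3563×0.7591 = 0.2705 kmol/m³.
Y_N = C_N/C_{M0} = 0.2705/4.82 = 0.0561.

0.0561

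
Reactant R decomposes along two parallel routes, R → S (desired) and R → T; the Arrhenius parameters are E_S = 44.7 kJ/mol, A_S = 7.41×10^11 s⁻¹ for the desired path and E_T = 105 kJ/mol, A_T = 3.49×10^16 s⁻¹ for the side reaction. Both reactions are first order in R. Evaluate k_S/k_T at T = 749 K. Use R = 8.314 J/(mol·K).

0.341

Since both paths have the same order in R, the concentration cancels and S_{S/T} = k_S/k_T = (A_S/A_T)·exp[(E_T−E_S)/(RT)].
(E_T−E_S)/(RT) = (105−44.7)×10³/(8.314×749) = 60300/6227 = 9.683.
k_S/k_T = (7.41×10^11/3.49×10^16)·exp(9.683) = 2.123×10^-5 × 16048 = 0.341.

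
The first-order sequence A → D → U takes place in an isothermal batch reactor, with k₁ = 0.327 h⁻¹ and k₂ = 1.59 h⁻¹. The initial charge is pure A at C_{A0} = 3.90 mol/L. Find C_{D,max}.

Evaluating C_D at t_opt = ln(k₂/k₁)/(k₂−k₁) gives C_{D,max}/C_{A0} = (k₁/k₂)^[k₂/(k₂−k₁)].
= (0.327/1.59)^(1.59/(1.59−0.327)) = (0.2057)^(1.259) = 0.1366.
C_{D,max} = 0.1366×3.90 = 0.533 mol/L.

0.533 mol/L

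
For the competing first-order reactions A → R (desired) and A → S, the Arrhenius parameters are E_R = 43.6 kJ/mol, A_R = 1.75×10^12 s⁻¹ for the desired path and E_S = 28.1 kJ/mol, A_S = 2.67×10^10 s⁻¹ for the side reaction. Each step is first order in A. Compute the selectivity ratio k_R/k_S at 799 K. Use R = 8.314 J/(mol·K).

6.36

k_R/k_S = (A_R/A_S)·exp[−(E_R−E_S)/(RT)] = (A_R/A_S)·exp[(E_S−E_R)/(RT)].
(E_S−E_R)/(RT) = (28.1−43.6)×10³/(8.314×799) = -15500/6643 = -2.333.
k_R/k_S = (1.75×10^12/2.67×10^10)·exp(-2.333) = 65.54 × 0.09697 = 6.36.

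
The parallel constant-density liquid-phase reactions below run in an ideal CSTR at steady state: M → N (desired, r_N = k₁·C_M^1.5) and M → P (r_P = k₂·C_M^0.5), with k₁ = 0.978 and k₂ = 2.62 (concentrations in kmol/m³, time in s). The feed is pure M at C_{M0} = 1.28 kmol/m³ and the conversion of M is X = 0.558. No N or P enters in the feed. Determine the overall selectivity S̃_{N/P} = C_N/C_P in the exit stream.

0.211

Exit C_M = C_{M0}(1−X) = 1.28×0.442 = 0.5658 kmol/m³.
Rates in a CSTR are evaluated at the outlet concentration: r_N = 0.978×0.5658^1.5 = 0.4162, r_P = 2.62×0.5658^0.5 = 1.971.
Overall selectivity = C_N/C_P = r_Nτ/(r_Pτ) = r_N/r_P = 0.211.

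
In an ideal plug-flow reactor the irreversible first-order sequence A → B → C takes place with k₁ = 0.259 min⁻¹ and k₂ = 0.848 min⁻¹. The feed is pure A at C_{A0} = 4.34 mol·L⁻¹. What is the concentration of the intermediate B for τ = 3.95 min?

The intermediate concentration in a first-order A→B→C sequence is C_B = k₁C_{A0}(e^(−k₁τ) − e^(−k₂τ))/(k₂−k₁).
e^(−k₁τ) = e^(−0.259×3.95) = e^(−1.023) = 0.3595; e^(−k₂τ) = e^(−3.350) = 0.03510.
C_B = 0.259×4.34/(0.848−0.259) × (0.3595−0.03510) = 1.908×0.3244 = 0.6191 mol·L⁻¹.

0.619 mol·L⁻¹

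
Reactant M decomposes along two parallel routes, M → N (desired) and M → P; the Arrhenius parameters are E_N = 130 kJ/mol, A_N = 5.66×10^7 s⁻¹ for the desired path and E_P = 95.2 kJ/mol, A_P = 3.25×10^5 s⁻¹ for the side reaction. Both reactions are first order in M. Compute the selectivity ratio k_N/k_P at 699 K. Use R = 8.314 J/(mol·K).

0.437

With equal orders, S_{N/P} = k_N/k_P = (A_N/A_P)·exp[(E_P−E_N)/(RT)].
(E_P−E_N)/(RT) = (95.2−130)×10³/(8.314×699) = -34800/5811 = -5.988.
k_N/k_P = (5.66×10^7/3.25×10^5)·exp(-5.988) = 174.2 × 0.002508 = 0.437.
Since E_N > E_P, raising the temperature improves selectivity toward N.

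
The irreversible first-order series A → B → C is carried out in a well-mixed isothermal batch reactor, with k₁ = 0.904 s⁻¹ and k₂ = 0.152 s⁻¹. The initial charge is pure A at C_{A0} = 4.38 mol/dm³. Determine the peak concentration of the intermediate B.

3.05 mol/dm³

For a first-order series the maximum intermediate yield is C_{B,max}/C_{A0} = (k₁/k₂)^[k₂/(k₂−k₁)].
= (0.904/0.152)^(0.152/(0.152−0.904)) = (5.947)^(-0.2021) = 0.6974.
C_{B,max} = 0.6974×4.38 = 3.05 mol/dm³.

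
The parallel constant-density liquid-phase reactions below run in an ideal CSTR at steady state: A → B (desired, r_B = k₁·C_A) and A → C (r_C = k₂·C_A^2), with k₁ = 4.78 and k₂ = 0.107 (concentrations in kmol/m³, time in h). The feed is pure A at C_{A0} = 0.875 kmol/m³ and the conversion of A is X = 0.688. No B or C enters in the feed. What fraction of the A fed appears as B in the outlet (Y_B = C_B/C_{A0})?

0.684

Exit C_A = C_{A0}(1−X) = 0.875×0.312 = 0.2730 kmol/m³.
In a CSTR the entire volume is at exit conditions, so r_B = 4.78×0.2730 = 1.305 and r_C = 0.107×0.2730^2 = 0.007975.
Fraction of consumed A going to B: r_B/(r_B+r_C) = 0.9939.
C_B = 0.9939·C_{A0}·X = 0.9939×0.875×0.688 = 0.598 kmol/m³; Y_B = C_B/C_{A0} = 0.684.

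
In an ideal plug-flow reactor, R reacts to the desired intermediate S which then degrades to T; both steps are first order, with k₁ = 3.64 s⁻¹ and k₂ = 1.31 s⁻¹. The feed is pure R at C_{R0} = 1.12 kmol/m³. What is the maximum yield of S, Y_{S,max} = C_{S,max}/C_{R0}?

Evaluating C_S at τ_opt = ln(k₂/k₁)/(k₂−k₁) gives C_{S,max}/C_{R0} = (k₁/k₂)^[k₂/(k₂−k₁)].
= (3.64/1.31)^(1.31/(1.31−3.64)) = (2.779)^(-0.5622) = 0.5629.

0.563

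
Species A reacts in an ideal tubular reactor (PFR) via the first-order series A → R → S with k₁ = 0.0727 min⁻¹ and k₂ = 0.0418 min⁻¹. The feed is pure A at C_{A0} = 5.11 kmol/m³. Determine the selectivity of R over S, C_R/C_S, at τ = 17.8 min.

Solving the coupled first-order balances gives C_R(τ) = [k₁/(k₂−k₁)]·C_{A0}·(e^(−k₁τ) − e^(−k₂τ)).
e^(−k₁τ) = e^(−0.0727×17.8) = e^(−1.294) = 0.2742; e^(−k₂τ) = e^(−0.7440) = 0.4752.
C_R = 0.0727×5.11/(0.0418−0.0727) × (0.2742−0.4752) = (-12.02)×(-0.2010) = 2.417 kmol/m³.
C_A = C_{A0}e^(−k₁τ) = 1.401 kmol/m³, so C_S = C_{A0}−C_A−C_R = 1.292 kmol/m³; C_R/C_S = 1.87.

1.87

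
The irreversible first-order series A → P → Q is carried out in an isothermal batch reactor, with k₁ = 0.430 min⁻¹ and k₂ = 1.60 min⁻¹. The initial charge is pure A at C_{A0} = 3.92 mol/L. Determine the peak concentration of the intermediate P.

0.650 mol/L

At the optimum, C_{P,max}/C_{A0} = (k₁/k₂)^[k₂/(k₂−k₁)].
= (0.430/1.60)^(1.60/(1.60−0.430)) = (0.2687)^(1.368) = 0.1658.
C_{P,max} = 0.1658×3.92 = 0.650 mol/L.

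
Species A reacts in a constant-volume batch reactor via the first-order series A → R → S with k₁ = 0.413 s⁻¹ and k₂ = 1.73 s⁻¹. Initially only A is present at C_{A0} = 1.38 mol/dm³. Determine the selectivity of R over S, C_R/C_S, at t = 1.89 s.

For first-order series with pure A initially, C_R(t) = k₁C_{A0}/(k₂−k₁)·(e^(−k₁t) − e^(−k₂t)).
e^(−k₁t) = e^(−0.413×1.89) = e^(−0.7806) = 0.4581; e^(−k₂t) = e^(−3.270) = 0.03802.
C_R = 0.413×1.38/(1.73−0.413) × (0.4581−0.03802) = 0.4328×0.4201 = 0.1818 mol/dm³.
C_A = C_{A0}e^(−k₁t) = 0.6322 mol/dm³, so C_S = C_{A0}−C_A−C_R = 0.5659 mol/dm³; C_R/C_S = 0.321.

0.321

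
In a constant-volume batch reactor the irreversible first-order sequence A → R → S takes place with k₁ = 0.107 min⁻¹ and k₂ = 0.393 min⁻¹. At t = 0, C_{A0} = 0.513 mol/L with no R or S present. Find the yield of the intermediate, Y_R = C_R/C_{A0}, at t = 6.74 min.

The intermediate concentration in a first-order A→B→C sequence is C_R = k₁C_{A0}(e^(−k₁t) − e^(−k₂t))/(k₂−k₁).
e^(−k₁t) = e^(−0.107×6.74) = e^(−0.7212) = 0.4862; e^(−k₂t) = e^(−2.649) = 0.07073.
C_R = 0.107×0.513/(0.393−0.107) × (0.4862−0.07073) = 0.1919×0.4154 = 0.07973 mol/L.
Y_R = C_R/C_{A0} = 0.07973/0.513 = 0.155.

0.155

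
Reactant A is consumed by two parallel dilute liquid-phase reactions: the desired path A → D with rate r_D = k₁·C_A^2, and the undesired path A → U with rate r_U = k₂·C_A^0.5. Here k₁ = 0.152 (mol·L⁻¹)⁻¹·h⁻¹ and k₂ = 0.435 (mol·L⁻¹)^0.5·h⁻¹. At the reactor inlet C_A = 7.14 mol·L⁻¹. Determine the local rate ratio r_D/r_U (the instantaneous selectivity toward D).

S_{D/U} = r_D/r_U = (k₁·C_A^2)/(k₂·C_A^0.5) = (k₁/k₂)·C_A^1.5.
= (0.152×7.140^2) / (0.435×7.140^0.5) = 7.749/1.162 = 6.67.

6.67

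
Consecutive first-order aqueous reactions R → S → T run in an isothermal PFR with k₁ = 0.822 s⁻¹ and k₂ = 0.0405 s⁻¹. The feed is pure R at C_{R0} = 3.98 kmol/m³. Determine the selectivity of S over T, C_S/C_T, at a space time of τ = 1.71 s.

23.1

The intermediate concentration in a first-order A→B→C sequence is C_S = k₁C_{R0}(e^(−k₁τ) − e^(−k₂τ))/(k₂−k₁).
e^(−k₁τ) = e^(−0.822×1.71) = e^(−1.406) = 0.2452; e^(−k₂τ) = e^(−0.06925) = 0.9331.
C_S = 0.822×3.98/(0.0405−0.822) × (0.2452−0.9331) = (-4.186)×(-0.6879) = 2.880 kmol/m³.
C_R = C_{R0}e^(−k₁τ) = 0.9760 kmol/m³, so C_T = C_{R0}−C_R−C_S = 0.1244 kmol/m³; C_S/C_T = 23.1.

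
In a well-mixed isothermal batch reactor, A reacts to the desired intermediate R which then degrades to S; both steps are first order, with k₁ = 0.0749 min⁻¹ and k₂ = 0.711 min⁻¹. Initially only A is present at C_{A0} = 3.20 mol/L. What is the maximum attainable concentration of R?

At the optimum, C_{R,max}/C_{A0} = (k₁/k₂)^[k₂/(k₂−k₁)].
= (0.0749/0.711)^(0.711/(0.711−0.0749)) = (0.1053)^(1.118) = 0.08082.
C_{R,max} = 0.08082×3.20 = 0.259 mol/L.

0.259 mol/L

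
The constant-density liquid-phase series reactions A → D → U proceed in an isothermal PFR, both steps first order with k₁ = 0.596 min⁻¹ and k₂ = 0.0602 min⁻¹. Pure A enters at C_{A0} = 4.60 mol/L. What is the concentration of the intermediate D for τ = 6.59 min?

3.34 mol/L

For first-order series with pure A initially, C_D(τ) = k₁C_{A0}/(k₂−k₁)·(e^(−k₁τ) − e^(−k₂τ)).
e^(−k₁τ) = e^(−0.596×6.59) = e^(−3.928) = 0.01969; e^(−k₂τ) = e^(−0.3967) = 0.6725.
C_D = 0.596×4.60/(0.0602−0.596) × (0.01969−0.6725) = (-5.117)×(-0.6528) = 3.340 mol/L.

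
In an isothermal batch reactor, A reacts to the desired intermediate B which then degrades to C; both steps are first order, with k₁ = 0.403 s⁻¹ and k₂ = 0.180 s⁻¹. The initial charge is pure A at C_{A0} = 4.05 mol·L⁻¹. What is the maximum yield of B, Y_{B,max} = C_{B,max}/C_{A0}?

At the optimum, C_{B,max}/C_{A0} = (k₁/k₂)^[k₂/(k₂−k₁)].
= (0.403/0.180)^(0.180/(0.180−0.403)) = (2.239)^(-0.8072) = 0.5218.

0.522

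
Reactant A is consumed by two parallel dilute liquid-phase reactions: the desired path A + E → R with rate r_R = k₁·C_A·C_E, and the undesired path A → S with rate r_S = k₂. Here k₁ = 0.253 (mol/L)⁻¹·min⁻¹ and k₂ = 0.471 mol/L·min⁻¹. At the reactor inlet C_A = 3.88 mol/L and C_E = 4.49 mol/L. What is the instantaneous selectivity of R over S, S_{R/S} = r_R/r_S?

S_{R/S} = r_R/r_S = (k₁·C_A·C_E)/(k₂) = (k₁/k₂)·C_A·C_E.
= (0.253×3.880×4.490) / (0.471) = 4.408/0.4710 = 9.36.
Since the desired path is higher order in A, keeping C_A high (PFR or concentrated feed) favours R.

9.36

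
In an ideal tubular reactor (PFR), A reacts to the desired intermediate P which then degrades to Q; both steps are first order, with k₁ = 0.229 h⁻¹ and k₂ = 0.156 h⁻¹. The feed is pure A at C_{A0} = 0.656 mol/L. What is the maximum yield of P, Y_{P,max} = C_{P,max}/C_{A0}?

Evaluating C_P at τ_opt = ln(k₂/k₁)/(k₂−k₁) gives C_{P,max}/C_{A0} = (k₁/k₂)^[k₂/(k₂−k₁)].
= (0.229/0.156)^(0.156/(0.156−0.229)) = (1.468)^(-2.137) = 0.4403.

0.440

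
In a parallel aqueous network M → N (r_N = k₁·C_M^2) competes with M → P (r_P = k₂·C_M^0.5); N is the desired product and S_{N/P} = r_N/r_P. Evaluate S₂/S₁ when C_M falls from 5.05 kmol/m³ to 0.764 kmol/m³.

0.0588

S_{N/P} = (k₁/k₂)·C_M^1.5, so S₂/S₁ = (C_{M,2}/C_{M,1})^1.5.
= (0.764/5.05)^1.5 = (0.1513)^1.5 = 0.0588.
Selectivity toward N falls as C_M falls — high-concentration operation is favoured.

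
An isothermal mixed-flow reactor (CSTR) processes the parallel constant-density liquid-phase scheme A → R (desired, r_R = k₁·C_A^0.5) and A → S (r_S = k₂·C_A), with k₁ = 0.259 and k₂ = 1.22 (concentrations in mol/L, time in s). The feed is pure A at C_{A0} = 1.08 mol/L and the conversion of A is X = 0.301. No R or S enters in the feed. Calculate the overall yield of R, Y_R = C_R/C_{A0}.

Exit C_A = C_{A0}(1−X) = 1.08×0.699 = 0.7549 mol/L.
Rates in a CSTR are evaluated at the outlet concentration: r_R = 0.259×0.7549^0.5 = 0.2250, r_S = 1.22×0.7549 = 0.9210.
Fraction of consumed A going to R: r_R/(r_R+r_S) = 0.1964.
C_R = 0.1964·C_{A0}·X = 0.1964×1.08×0.301 = 0.0638 mol/L; Y_R = C_R/C_{A0} = 0.0591.

0.0591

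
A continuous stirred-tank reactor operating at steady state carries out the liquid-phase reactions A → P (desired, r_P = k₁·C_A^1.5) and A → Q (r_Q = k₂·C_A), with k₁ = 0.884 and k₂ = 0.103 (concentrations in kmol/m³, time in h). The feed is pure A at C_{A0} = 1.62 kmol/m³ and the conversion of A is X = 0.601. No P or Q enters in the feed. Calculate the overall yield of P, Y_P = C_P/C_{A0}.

0.525

Exit C_A = C_{A0}(1−X) = 1.62×0.399 = 0.6464 kmol/m³.
A CSTR operates uniformly at the exit composition, giving r_P = 0.4594 and r_Q = 0.06658 (each k·C_A^n at C_A = 0.6464).
Fraction of consumed A going to P: r_P/(r_P+r_Q) = 0.8734.
C_P = 0.8734·C_{A0}·X = 0.8734×1.62×0.601 = 0.850 kmol/m³; Y_P = C_P/C_{A0} = 0.525.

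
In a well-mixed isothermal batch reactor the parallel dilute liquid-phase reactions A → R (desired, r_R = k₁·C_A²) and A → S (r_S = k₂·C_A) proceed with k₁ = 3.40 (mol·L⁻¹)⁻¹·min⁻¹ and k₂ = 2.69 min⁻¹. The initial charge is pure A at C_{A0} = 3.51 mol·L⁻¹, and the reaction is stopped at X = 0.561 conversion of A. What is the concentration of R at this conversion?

C_A = C_{A0}(1−X) = 1.541 mol·L⁻¹.
Along a PFR/batch, dC_S/dC_A = −r_S/(r_R+r_S) = −k₂/(k₂+k₁·C_A).
Integrating from C_{A0} to C_A: C_S = (2.69/3.40)·ln[(2.69+3.40·3.51)/(2.69+3.40·1.54)] = 0.7912·ln(14.62/7.929) = 0.4843 mol·L⁻¹.
Then C_R = (C_{A0}−C_A) − C_S = 1.969 − 0.4843 = 1.485 mol·L⁻¹.

1.48 mol·L⁻¹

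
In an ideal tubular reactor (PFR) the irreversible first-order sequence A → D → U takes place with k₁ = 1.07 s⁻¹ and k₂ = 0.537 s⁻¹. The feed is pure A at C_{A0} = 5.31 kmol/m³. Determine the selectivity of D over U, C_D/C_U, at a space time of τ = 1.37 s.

1.84

Solving the coupled first-order balances gives C_D(τ) = [k₁/(k₂−k₁)]·C_{A0}·(e^(−k₁τ) − e^(−k₂τ)).
e^(−k₁τ) = e^(−1.07×1.37) = e^(−1.466) = 0.2309; e^(−k₂τ) = e^(−0.7357) = 0.4792.
C_D = 1.07×5.31/(0.537−1.07) × (0.2309−0.4792) = (-10.66)×(-0.2483) = 2.647 kmol/m³.
C_A = C_{A0}e^(−k₁τ) = 1.226 kmol/m³, so C_U = C_{A0}−C_A−C_D = 1.437 kmol/m³; C_D/C_U = 1.84.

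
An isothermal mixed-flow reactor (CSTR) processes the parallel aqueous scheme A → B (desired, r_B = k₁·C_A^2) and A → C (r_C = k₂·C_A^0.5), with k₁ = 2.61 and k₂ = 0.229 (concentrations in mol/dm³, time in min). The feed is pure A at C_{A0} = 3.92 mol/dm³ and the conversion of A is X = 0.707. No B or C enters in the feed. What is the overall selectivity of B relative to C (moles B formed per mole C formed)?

14.0

Exit C_A = C_{A0}(1−X) = 3.92×0.293 = 1.149 mol/dm³.
In a CSTR the entire volume is at exit conditions, so r_B = 2.61×1.149^2 = 3.443 and r_C = 0.229×1.149^0.5 = 0.2454.
Overall selectivity = C_B/C_C = r_Bτ/(r_Cτ) = r_B/r_C = 14.0.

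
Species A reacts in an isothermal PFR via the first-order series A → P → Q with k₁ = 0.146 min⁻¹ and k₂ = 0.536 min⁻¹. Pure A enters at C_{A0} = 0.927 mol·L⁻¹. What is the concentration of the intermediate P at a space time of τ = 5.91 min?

0.132 mol·L⁻¹

The intermediate concentration in a first-order A→B→C sequence is C_P = k₁C_{A0}(e^(−k₁τ) − e^(−k₂τ))/(k₂−k₁).
e^(−k₁τ) = e^(−0.146×5.91) = e^(−0.8629) = 0.4220; e^(−k₂τ) = e^(−3.168) = 0.04210.
C_P = 0.146×0.927/(0.536−0.146) × (0.4220−0.04210) = 0.3470×0.3799 = 0.1318 mol·L⁻¹.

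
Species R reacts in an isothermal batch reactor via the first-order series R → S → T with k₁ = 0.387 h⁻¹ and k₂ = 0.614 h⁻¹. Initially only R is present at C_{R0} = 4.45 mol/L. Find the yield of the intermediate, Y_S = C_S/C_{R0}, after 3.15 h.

0.257

For first-order series with pure R initially, C_S(t) = k₁C_{R0}/(k₂−k₁)·(e^(−k₁t) − e^(−k₂t)).
e^(−k₁t) = e^(−0.387×3.15) = e^(−1.219) = 0.2955; e^(−k₂t) = e^(−1.934) = 0.1446.
C_S = 0.387×4.45/(0.614−0.387) × (0.2955−0.1446) = 7.587×0.1510 = 1.145 mol/L.
Y_S = C_S/C_{R0} = 1.145/4.45 = 0.257.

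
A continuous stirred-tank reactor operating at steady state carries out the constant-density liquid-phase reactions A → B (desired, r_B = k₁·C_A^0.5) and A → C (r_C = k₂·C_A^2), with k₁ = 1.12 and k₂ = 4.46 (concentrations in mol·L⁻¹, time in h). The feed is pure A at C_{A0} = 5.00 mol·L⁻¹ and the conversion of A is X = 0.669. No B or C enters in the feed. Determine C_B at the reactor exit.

0.353 mol·L⁻¹

Exit C_A = C_{A0}(1−X) = 5.00×0.331 = 1.655 mol·L⁻¹.
In a CSTR the entire volume is at exit conditions, so r_B = 1.12×1.655^0.5 = 1.441 and r_C = 4.46×1.655^2 = 12.22.
Fraction of consumed A going to B: r_B/(r_B+r_C) = 0.1055.
C_B = 0.1055·C_{A0}·X = 0.1055×5.00×0.669 = 0.353 mol·L⁻¹.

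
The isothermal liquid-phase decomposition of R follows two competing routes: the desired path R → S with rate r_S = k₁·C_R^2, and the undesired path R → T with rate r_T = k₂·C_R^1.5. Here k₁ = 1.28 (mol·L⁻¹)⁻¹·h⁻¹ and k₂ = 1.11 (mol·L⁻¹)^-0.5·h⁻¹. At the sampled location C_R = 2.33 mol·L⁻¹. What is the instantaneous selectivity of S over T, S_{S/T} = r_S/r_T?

S_{S/T} = r_S/r_T = (k₁·C_R^2)/(k₂·C_R^1.5) = (k₁/k₂)·C_R^0.5.
= (1.28×2.330^2) / (1.11×2.330^1.5) = 6.949/3.948 = 1.76.

1.76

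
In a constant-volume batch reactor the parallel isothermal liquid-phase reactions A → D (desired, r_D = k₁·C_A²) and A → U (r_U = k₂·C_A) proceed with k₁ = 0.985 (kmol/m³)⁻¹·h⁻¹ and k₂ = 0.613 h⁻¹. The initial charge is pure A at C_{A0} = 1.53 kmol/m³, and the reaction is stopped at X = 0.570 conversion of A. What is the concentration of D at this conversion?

0.549 kmol/m³

C_A = C_{A0}(1−X) = 0.6579 kmol/m³.
Along a PFR/batch, dC_U/dC_A = −r_U/(r_D+r_U) = −k₂/(k₂+k₁·C_A).
Integrating from C_{A0} to C_A: C_U = (0.613/0.985)·ln[(0.613+0.985·1.53)/(0.613+0.985·0.658)] = 0.6223·ln(2.120/1.261) = 0.3233 kmol/m³.
Then C_D = (C_{A0}−C_A) − C_U = 0.8721 − 0.3233 = 0.5488 kmol/m³.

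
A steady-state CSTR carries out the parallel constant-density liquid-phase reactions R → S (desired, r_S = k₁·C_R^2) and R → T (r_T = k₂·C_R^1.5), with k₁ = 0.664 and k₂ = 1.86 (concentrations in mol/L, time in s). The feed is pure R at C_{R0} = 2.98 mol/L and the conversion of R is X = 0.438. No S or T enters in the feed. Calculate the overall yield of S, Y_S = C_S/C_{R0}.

0.138

Exit C_R = C_{R0}(1−X) = 2.98×0.562 = 1.675 mol/L.
In a CSTR the entire volume is at exit conditions, so r_S = 0.664×1.675^2 = 1.862 and r_T = 1.86×1.675^1.5 = 4.031.
Fraction of consumed R going to S: r_S/(r_S+r_T) = 0.3160.
C_S = 0.3160·C_{R0}·X = 0.3160×2.98×0.438 = 0.412 mol/L; Y_S = C_S/C_{R0} = 0.138.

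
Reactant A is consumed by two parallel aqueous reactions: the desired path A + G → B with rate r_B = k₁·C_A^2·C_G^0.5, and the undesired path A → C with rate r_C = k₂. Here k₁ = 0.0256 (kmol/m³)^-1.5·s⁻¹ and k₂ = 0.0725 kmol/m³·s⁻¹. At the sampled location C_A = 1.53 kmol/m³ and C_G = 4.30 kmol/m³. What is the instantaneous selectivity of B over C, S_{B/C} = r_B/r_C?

1.71

S_{B/C} = r_B/r_C = (k₁·C_A^2·C_G^0.5)/(k₂) = (k₁/k₂)·C_A^2·C_G^0.5.
= (0.0256×1.530^2×4.300^0.5) / (0.0725) = 0.1243/0.07250 = 1.71.
Since the desired path is higher order in A, keeping C_A high (PFR or concentrated feed) favours B.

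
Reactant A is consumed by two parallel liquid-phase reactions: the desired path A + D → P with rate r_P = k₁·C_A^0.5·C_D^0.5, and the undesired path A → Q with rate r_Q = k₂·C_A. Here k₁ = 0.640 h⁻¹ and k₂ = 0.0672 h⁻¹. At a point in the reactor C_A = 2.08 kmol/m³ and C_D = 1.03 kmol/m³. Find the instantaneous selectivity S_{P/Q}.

6.70

S_{P/Q} = r_P/r_Q = (k₁·C_A^0.5·C_D^0.5)/(k₂·C_A) = (k₁/k₂)·C_A^-0.5·C_D^0.5.
= (0.640×2.080^0.5×1.030^0.5) / (0.0672×2.080) = 0.9368/0.1398 = 6.70.
The undesired path is higher order in A, so low C_A (CSTR or dilute feed) favours P.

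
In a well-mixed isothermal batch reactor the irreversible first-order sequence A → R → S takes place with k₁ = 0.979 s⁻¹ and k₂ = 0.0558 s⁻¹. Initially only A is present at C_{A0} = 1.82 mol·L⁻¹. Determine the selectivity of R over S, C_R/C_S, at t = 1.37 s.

21.1

The intermediate concentration in a first-order A→B→C sequence is C_R = k₁C_{A0}(e^(−k₁t) − e^(−k₂t))/(k₂−k₁).
e^(−k₁t) = e^(−0.979×1.37) = e^(−1.341) = 0.2615; e^(−k₂t) = e^(−0.07645) = 0.9264.
C_R = 0.979×1.82/(0.0558−0.979) × (0.2615−0.9264) = (-1.930)×(-0.6649) = 1.283 mol·L⁻¹.
C_A = C_{A0}e^(−k₁t) = 0.4760 mol·L⁻¹, so C_S = C_{A0}−C_A−C_R = 0.06081 mol·L⁻¹; C_R/C_S = 21.1.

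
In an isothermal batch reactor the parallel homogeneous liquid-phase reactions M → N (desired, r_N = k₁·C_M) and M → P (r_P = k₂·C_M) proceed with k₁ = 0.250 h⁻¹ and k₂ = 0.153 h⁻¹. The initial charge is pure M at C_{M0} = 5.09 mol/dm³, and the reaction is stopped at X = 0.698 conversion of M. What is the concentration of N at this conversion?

C_M = C_{M0}(1−X) = 1.537 mol/dm³.
Both paths are first order in M, so the instantaneous fraction to N is constant: dC_N/d(−C_M) = k₁/(k₁+k₂) = 0.6203.
C_N = 0.6203·(C_{M0}−C_M) = 0.6203×3.553 = 2.20 mol/dm³.

2.20 mol/dm³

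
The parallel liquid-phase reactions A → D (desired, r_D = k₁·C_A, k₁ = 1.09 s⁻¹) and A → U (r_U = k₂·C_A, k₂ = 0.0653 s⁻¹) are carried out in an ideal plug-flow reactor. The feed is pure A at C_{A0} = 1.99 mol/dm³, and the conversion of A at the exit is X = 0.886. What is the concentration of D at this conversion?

1.66 mol/dm³

C_A = C_{A0}(1−X) = 0.2269 mol/dm³.
Both paths are first order in A, so the instantaneous fraction to D is constant: dC_D/d(−C_A) = k₁/(k₁+k₂) = 0.9435.
C_D = 0.9435·(C_{A0}−C_A) = 0.9435×1.763 = 1.66 mol/dm³.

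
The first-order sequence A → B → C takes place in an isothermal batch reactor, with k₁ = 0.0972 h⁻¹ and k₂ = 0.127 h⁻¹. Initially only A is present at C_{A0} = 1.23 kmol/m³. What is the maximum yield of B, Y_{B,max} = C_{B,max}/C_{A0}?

0.320

For a first-order series the maximum intermediate yield is C_{B,max}/C_{A0} = (k₁/k₂)^[k₂/(k₂−k₁)].
= (0.0972/0.127)^(0.127/(0.127−0.0972)) = (0.7654)^(4.262) = 0.3199.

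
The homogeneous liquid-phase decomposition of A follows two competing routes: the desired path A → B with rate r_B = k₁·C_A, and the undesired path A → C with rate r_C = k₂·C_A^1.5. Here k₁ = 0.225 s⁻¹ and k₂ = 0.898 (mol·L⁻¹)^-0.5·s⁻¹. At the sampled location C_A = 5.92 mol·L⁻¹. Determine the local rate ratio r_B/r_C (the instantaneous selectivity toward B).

S_{B/C} = r_B/r_C = (k₁·C_A)/(k₂·C_A^1.5) = (k₁/k₂)·C_A^-0.5.
= (0.225×5.920) / (0.898×5.920^1.5) = 1.332/12.93 = 0.103.

0.103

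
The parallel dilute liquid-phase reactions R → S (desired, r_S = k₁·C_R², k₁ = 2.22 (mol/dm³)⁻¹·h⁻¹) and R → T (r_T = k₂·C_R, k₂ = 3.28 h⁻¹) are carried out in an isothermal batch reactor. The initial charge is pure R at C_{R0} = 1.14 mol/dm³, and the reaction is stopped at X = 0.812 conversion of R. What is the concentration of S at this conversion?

C_R = C_{R0}(1−X) = 0.2143 mol/dm³.
Along a PFR/batch, dC_T/dC_R = −r_T/(r_S+r_T) = −k₂/(k₂+k₁·C_R).
Integrating from C_{R0} to C_R: C_T = (3.28/2.22)·ln[(3.28+2.22·1.14)/(3.28+2.22·0.214)] = 1.477·ln(5.811/3.756) = 0.6448 mol/dm³.
Then C_S = (C_{R0}−C_R) − C_T = 0.9257 − 0.6448 = 0.2809 mol/dm³.

0.281 mol/dm³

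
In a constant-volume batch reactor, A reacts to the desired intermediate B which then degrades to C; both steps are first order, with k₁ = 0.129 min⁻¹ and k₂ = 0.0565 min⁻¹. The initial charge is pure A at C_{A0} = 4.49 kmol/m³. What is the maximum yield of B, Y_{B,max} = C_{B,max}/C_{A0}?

0.526

Evaluating C_B at t_opt = ln(k₂/k₁)/(k₂−k₁) gives C_{B,max}/C_{A0} = (k₁/k₂)^[k₂/(k₂−k₁)].
= (0.129/0.0565)^(0.0565/(0.0565−0.129)) = (2.283)^(-0.7793) = 0.5255.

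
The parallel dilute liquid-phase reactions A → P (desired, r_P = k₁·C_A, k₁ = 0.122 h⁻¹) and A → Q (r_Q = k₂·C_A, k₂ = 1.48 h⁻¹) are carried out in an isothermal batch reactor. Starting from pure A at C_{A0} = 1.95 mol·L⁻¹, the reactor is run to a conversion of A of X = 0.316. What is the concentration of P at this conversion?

C_A = C_{A0}(1−X) = 1.334 mol·L⁻¹.
Both paths are first order in A, so the instantaneous fraction to P is constant: dC_P/d(−C_A) = k₁/(k₁+k₂) = 0.07615.
C_P = 0.07615·(C_{A0}−C_A) = 0.07615×0.6162 = 0.0469 mol·L⁻¹.

0.0469 mol·L⁻¹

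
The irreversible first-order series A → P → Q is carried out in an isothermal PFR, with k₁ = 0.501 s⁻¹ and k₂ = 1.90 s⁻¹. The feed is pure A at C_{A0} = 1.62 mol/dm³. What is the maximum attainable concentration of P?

0.265 mol/dm³

Evaluating C_P at τ_opt = ln(k₂/k₁)/(k₂−k₁) gives C_{P,max}/C_{A0} = (k₁/k₂)^[k₂/(k₂−k₁)].
= (0.501/1.90)^(1.90/(1.90−0.501)) = (0.2637)^(1.358) = 0.1636.
C_{P,max} = 0.1636×1.62 = 0.265 mol/dm³.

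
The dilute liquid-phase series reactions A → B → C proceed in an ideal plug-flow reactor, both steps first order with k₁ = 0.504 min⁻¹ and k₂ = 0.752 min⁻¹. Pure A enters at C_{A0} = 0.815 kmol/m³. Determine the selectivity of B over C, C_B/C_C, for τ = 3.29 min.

For first-order series with pure A initially, C_B(τ) = k₁C_{A0}/(k₂−k₁)·(e^(−k₁τ) − e^(−k₂τ)).
e^(−k₁τ) = e^(−0.504×3.29) = e^(−1.658) = 0.1905; e^(−k₂τ) = e^(−2.474) = 0.08424.
C_B = 0.504×0.815/(0.752−0.504) × (0.1905−0.08424) = 1.656×0.1062 = 0.1760 kmol/m³.
C_A = C_{A0}e^(−k₁τ) = 0.1552 kmol/m³, so C_C = C_{A0}−C_A−C_B = 0.4838 kmol/m³; C_B/C_C = 0.364.

0.364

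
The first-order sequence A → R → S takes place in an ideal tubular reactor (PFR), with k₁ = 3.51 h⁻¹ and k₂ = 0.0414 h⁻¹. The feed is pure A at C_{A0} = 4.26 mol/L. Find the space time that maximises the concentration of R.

1.28 h

For first-order series the maximum of C_R occurs at τ_opt = ln(k₂/k₁)/(k₂−k₁).
= ln(0.0414/3.51)/(0.0414−3.51) = ln(0.01179)/-3.469 = -4.440/-3.469 = 1.28 h.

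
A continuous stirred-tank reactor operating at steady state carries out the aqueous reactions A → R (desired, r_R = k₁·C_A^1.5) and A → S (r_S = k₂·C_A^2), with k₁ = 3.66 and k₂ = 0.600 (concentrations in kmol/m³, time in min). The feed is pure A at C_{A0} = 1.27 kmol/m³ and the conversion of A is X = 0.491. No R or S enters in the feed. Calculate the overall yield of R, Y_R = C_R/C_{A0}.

0.434

Exit C_A = C_{A0}(1−X) = 1.27×0.509 = 0.6464 kmol/m³.
Rates in a CSTR are evaluated at the outlet concentration: r_R = 3.66×0.6464^1.5 = 1.902, r_S = 0.600×0.6464^2 = 0.2507.
Fraction of consumed A going to R: r_R/(r_R+r_S) = 0.8835.
C_R = 0.8835·C_{A0}·X = 0.8835×1.27×0.491 = 0.551 kmol/m³; Y_R = C_R/C_{A0} = 0.434.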